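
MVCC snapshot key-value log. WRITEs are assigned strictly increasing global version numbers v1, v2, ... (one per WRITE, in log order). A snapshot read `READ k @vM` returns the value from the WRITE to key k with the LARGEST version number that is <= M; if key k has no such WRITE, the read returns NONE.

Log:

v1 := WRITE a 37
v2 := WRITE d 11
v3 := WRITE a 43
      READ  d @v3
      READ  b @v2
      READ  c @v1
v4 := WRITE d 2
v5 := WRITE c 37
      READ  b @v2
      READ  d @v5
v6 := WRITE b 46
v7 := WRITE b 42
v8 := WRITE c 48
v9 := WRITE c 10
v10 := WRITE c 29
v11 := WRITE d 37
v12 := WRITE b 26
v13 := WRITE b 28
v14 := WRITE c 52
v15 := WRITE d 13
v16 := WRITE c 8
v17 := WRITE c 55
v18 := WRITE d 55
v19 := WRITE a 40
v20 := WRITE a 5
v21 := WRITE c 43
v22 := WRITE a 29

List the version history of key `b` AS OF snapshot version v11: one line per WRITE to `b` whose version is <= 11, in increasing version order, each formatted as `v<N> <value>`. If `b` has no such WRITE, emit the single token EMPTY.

Scan writes for key=b with version <= 11:
  v1 WRITE a 37 -> skip
  v2 WRITE d 11 -> skip
  v3 WRITE a 43 -> skip
  v4 WRITE d 2 -> skip
  v5 WRITE c 37 -> skip
  v6 WRITE b 46 -> keep
  v7 WRITE b 42 -> keep
  v8 WRITE c 48 -> skip
  v9 WRITE c 10 -> skip
  v10 WRITE c 29 -> skip
  v11 WRITE d 37 -> skip
  v12 WRITE b 26 -> drop (> snap)
  v13 WRITE b 28 -> drop (> snap)
  v14 WRITE c 52 -> skip
  v15 WRITE d 13 -> skip
  v16 WRITE c 8 -> skip
  v17 WRITE c 55 -> skip
  v18 WRITE d 55 -> skip
  v19 WRITE a 40 -> skip
  v20 WRITE a 5 -> skip
  v21 WRITE c 43 -> skip
  v22 WRITE a 29 -> skip
Collected: [(6, 46), (7, 42)]

Answer: v6 46
v7 42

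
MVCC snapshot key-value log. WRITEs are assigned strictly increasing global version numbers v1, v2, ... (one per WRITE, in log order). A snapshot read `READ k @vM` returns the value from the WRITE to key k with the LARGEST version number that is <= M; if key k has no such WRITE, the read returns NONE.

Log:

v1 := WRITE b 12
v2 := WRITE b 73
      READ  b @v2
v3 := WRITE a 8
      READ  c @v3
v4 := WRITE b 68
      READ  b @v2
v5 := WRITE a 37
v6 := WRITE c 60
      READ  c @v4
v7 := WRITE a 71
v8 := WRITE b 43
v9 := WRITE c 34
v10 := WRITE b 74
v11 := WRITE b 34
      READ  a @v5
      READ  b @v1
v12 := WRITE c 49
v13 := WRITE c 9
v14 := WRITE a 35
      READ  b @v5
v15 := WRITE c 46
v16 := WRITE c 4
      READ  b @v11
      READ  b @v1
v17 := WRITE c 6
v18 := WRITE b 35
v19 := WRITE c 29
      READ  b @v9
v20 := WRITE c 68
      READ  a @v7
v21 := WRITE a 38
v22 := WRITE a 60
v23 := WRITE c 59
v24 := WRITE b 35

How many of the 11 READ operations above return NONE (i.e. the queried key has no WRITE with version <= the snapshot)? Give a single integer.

v1: WRITE b=12  (b history now [(1, 12)])
v2: WRITE b=73  (b history now [(1, 12), (2, 73)])
READ b @v2: history=[(1, 12), (2, 73)] -> pick v2 -> 73
v3: WRITE a=8  (a history now [(3, 8)])
READ c @v3: history=[] -> no version <= 3 -> NONE
v4: WRITE b=68  (b history now [(1, 12), (2, 73), (4, 68)])
READ b @v2: history=[(1, 12), (2, 73), (4, 68)] -> pick v2 -> 73
v5: WRITE a=37  (a history now [(3, 8), (5, 37)])
v6: WRITE c=60  (c history now [(6, 60)])
READ c @v4: history=[(6, 60)] -> no version <= 4 -> NONE
v7: WRITE a=71  (a history now [(3, 8), (5, 37), (7, 71)])
v8: WRITE b=43  (b history now [(1, 12), (2, 73), (4, 68), (8, 43)])
v9: WRITE c=34  (c history now [(6, 60), (9, 34)])
v10: WRITE b=74  (b history now [(1, 12), (2, 73), (4, 68), (8, 43), (10, 74)])
v11: WRITE b=34  (b history now [(1, 12), (2, 73), (4, 68), (8, 43), (10, 74), (11, 34)])
READ a @v5: history=[(3, 8), (5, 37), (7, 71)] -> pick v5 -> 37
READ b @v1: history=[(1, 12), (2, 73), (4, 68), (8, 43), (10, 74), (11, 34)] -> pick v1 -> 12
v12: WRITE c=49  (c history now [(6, 60), (9, 34), (12, 49)])
v13: WRITE c=9  (c history now [(6, 60), (9, 34), (12, 49), (13, 9)])
v14: WRITE a=35  (a history now [(3, 8), (5, 37), (7, 71), (14, 35)])
READ b @v5: history=[(1, 12), (2, 73), (4, 68), (8, 43), (10, 74), (11, 34)] -> pick v4 -> 68
v15: WRITE c=46  (c history now [(6, 60), (9, 34), (12, 49), (13, 9), (15, 46)])
v16: WRITE c=4  (c history now [(6, 60), (9, 34), (12, 49), (13, 9), (15, 46), (16, 4)])
READ b @v11: history=[(1, 12), (2, 73), (4, 68), (8, 43), (10, 74), (11, 34)] -> pick v11 -> 34
READ b @v1: history=[(1, 12), (2, 73), (4, 68), (8, 43), (10, 74), (11, 34)] -> pick v1 -> 12
v17: WRITE c=6  (c history now [(6, 60), (9, 34), (12, 49), (13, 9), (15, 46), (16, 4), (17, 6)])
v18: WRITE b=35  (b history now [(1, 12), (2, 73), (4, 68), (8, 43), (10, 74), (11, 34), (18, 35)])
v19: WRITE c=29  (c history now [(6, 60), (9, 34), (12, 49), (13, 9), (15, 46), (16, 4), (17, 6), (19, 29)])
READ b @v9: history=[(1, 12), (2, 73), (4, 68), (8, 43), (10, 74), (11, 34), (18, 35)] -> pick v8 -> 43
v20: WRITE c=68  (c history now [(6, 60), (9, 34), (12, 49), (13, 9), (15, 46), (16, 4), (17, 6), (19, 29), (20, 68)])
READ a @v7: history=[(3, 8), (5, 37), (7, 71), (14, 35)] -> pick v7 -> 71
v21: WRITE a=38  (a history now [(3, 8), (5, 37), (7, 71), (14, 35), (21, 38)])
v22: WRITE a=60  (a history now [(3, 8), (5, 37), (7, 71), (14, 35), (21, 38), (22, 60)])
v23: WRITE c=59  (c history now [(6, 60), (9, 34), (12, 49), (13, 9), (15, 46), (16, 4), (17, 6), (19, 29), (20, 68), (23, 59)])
v24: WRITE b=35  (b history now [(1, 12), (2, 73), (4, 68), (8, 43), (10, 74), (11, 34), (18, 35), (24, 35)])
Read results in order: ['73', 'NONE', '73', 'NONE', '37', '12', '68', '34', '12', '43', '71']
NONE count = 2

Answer: 2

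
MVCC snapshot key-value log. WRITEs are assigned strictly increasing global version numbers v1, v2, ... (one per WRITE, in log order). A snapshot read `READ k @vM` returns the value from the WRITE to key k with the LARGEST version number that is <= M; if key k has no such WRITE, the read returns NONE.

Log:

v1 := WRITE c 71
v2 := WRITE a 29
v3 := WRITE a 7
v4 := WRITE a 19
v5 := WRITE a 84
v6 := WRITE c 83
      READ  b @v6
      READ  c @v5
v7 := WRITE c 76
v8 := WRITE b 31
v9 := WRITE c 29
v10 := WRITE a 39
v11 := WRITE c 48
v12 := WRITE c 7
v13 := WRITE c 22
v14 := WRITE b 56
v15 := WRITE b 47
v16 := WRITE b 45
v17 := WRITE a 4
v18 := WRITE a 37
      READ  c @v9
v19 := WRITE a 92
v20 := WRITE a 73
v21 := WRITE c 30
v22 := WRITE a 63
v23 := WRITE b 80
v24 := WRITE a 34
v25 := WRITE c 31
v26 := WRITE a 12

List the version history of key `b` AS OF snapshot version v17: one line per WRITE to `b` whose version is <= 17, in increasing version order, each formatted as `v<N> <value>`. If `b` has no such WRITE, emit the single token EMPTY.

Answer: v8 31
v14 56
v15 47
v16 45

Derivation:
Scan writes for key=b with version <= 17:
  v1 WRITE c 71 -> skip
  v2 WRITE a 29 -> skip
  v3 WRITE a 7 -> skip
  v4 WRITE a 19 -> skip
  v5 WRITE a 84 -> skip
  v6 WRITE c 83 -> skip
  v7 WRITE c 76 -> skip
  v8 WRITE b 31 -> keep
  v9 WRITE c 29 -> skip
  v10 WRITE a 39 -> skip
  v11 WRITE c 48 -> skip
  v12 WRITE c 7 -> skip
  v13 WRITE c 22 -> skip
  v14 WRITE b 56 -> keep
  v15 WRITE b 47 -> keep
  v16 WRITE b 45 -> keep
  v17 WRITE a 4 -> skip
  v18 WRITE a 37 -> skip
  v19 WRITE a 92 -> skip
  v20 WRITE a 73 -> skip
  v21 WRITE c 30 -> skip
  v22 WRITE a 63 -> skip
  v23 WRITE b 80 -> drop (> snap)
  v24 WRITE a 34 -> skip
  v25 WRITE c 31 -> skip
  v26 WRITE a 12 -> skip
Collected: [(8, 31), (14, 56), (15, 47), (16, 45)]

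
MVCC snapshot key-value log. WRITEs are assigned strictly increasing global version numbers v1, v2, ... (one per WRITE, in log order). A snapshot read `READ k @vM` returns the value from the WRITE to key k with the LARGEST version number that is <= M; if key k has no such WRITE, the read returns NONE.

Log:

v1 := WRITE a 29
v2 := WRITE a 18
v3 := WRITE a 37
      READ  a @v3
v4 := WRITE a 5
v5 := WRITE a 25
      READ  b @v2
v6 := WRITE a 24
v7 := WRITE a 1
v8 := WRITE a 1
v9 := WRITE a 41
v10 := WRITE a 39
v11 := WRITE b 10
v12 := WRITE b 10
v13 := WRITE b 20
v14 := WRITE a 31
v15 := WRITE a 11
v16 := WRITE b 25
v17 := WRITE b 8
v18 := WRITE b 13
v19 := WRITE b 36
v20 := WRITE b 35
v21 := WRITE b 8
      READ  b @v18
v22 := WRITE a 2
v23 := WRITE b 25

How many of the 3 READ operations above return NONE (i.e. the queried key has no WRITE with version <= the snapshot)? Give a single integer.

Answer: 1

Derivation:
v1: WRITE a=29  (a history now [(1, 29)])
v2: WRITE a=18  (a history now [(1, 29), (2, 18)])
v3: WRITE a=37  (a history now [(1, 29), (2, 18), (3, 37)])
READ a @v3: history=[(1, 29), (2, 18), (3, 37)] -> pick v3 -> 37
v4: WRITE a=5  (a history now [(1, 29), (2, 18), (3, 37), (4, 5)])
v5: WRITE a=25  (a history now [(1, 29), (2, 18), (3, 37), (4, 5), (5, 25)])
READ b @v2: history=[] -> no version <= 2 -> NONE
v6: WRITE a=24  (a history now [(1, 29), (2, 18), (3, 37), (4, 5), (5, 25), (6, 24)])
v7: WRITE a=1  (a history now [(1, 29), (2, 18), (3, 37), (4, 5), (5, 25), (6, 24), (7, 1)])
v8: WRITE a=1  (a history now [(1, 29), (2, 18), (3, 37), (4, 5), (5, 25), (6, 24), (7, 1), (8, 1)])
v9: WRITE a=41  (a history now [(1, 29), (2, 18), (3, 37), (4, 5), (5, 25), (6, 24), (7, 1), (8, 1), (9, 41)])
v10: WRITE a=39  (a history now [(1, 29), (2, 18), (3, 37), (4, 5), (5, 25), (6, 24), (7, 1), (8, 1), (9, 41), (10, 39)])
v11: WRITE b=10  (b history now [(11, 10)])
v12: WRITE b=10  (b history now [(11, 10), (12, 10)])
v13: WRITE b=20  (b history now [(11, 10), (12, 10), (13, 20)])
v14: WRITE a=31  (a history now [(1, 29), (2, 18), (3, 37), (4, 5), (5, 25), (6, 24), (7, 1), (8, 1), (9, 41), (10, 39), (14, 31)])
v15: WRITE a=11  (a history now [(1, 29), (2, 18), (3, 37), (4, 5), (5, 25), (6, 24), (7, 1), (8, 1), (9, 41), (10, 39), (14, 31), (15, 11)])
v16: WRITE b=25  (b history now [(11, 10), (12, 10), (13, 20), (16, 25)])
v17: WRITE b=8  (b history now [(11, 10), (12, 10), (13, 20), (16, 25), (17, 8)])
v18: WRITE b=13  (b history now [(11, 10), (12, 10), (13, 20), (16, 25), (17, 8), (18, 13)])
v19: WRITE b=36  (b history now [(11, 10), (12, 10), (13, 20), (16, 25), (17, 8), (18, 13), (19, 36)])
v20: WRITE b=35  (b history now [(11, 10), (12, 10), (13, 20), (16, 25), (17, 8), (18, 13), (19, 36), (20, 35)])
v21: WRITE b=8  (b history now [(11, 10), (12, 10), (13, 20), (16, 25), (17, 8), (18, 13), (19, 36), (20, 35), (21, 8)])
READ b @v18: history=[(11, 10), (12, 10), (13, 20), (16, 25), (17, 8), (18, 13), (19, 36), (20, 35), (21, 8)] -> pick v18 -> 13
v22: WRITE a=2  (a history now [(1, 29), (2, 18), (3, 37), (4, 5), (5, 25), (6, 24), (7, 1), (8, 1), (9, 41), (10, 39), (14, 31), (15, 11), (22, 2)])
v23: WRITE b=25  (b history now [(11, 10), (12, 10), (13, 20), (16, 25), (17, 8), (18, 13), (19, 36), (20, 35), (21, 8), (23, 25)])
Read results in order: ['37', 'NONE', '13']
NONE count = 1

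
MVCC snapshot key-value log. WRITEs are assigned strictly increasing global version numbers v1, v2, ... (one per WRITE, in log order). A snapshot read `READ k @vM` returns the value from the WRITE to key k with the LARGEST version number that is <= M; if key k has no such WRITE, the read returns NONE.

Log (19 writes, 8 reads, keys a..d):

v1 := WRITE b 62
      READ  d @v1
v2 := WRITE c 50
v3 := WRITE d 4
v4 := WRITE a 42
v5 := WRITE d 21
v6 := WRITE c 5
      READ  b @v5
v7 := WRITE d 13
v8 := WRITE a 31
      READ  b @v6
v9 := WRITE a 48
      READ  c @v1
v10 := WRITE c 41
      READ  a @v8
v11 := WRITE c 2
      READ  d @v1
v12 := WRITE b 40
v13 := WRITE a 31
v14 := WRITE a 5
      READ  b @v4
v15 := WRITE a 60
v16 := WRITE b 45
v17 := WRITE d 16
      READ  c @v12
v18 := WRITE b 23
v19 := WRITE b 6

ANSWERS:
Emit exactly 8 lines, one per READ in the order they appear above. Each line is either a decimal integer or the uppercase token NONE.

v1: WRITE b=62  (b history now [(1, 62)])
READ d @v1: history=[] -> no version <= 1 -> NONE
v2: WRITE c=50  (c history now [(2, 50)])
v3: WRITE d=4  (d history now [(3, 4)])
v4: WRITE a=42  (a history now [(4, 42)])
v5: WRITE d=21  (d history now [(3, 4), (5, 21)])
v6: WRITE c=5  (c history now [(2, 50), (6, 5)])
READ b @v5: history=[(1, 62)] -> pick v1 -> 62
v7: WRITE d=13  (d history now [(3, 4), (5, 21), (7, 13)])
v8: WRITE a=31  (a history now [(4, 42), (8, 31)])
READ b @v6: history=[(1, 62)] -> pick v1 -> 62
v9: WRITE a=48  (a history now [(4, 42), (8, 31), (9, 48)])
READ c @v1: history=[(2, 50), (6, 5)] -> no version <= 1 -> NONE
v10: WRITE c=41  (c history now [(2, 50), (6, 5), (10, 41)])
READ a @v8: history=[(4, 42), (8, 31), (9, 48)] -> pick v8 -> 31
v11: WRITE c=2  (c history now [(2, 50), (6, 5), (10, 41), (11, 2)])
READ d @v1: history=[(3, 4), (5, 21), (7, 13)] -> no version <= 1 -> NONE
v12: WRITE b=40  (b history now [(1, 62), (12, 40)])
v13: WRITE a=31  (a history now [(4, 42), (8, 31), (9, 48), (13, 31)])
v14: WRITE a=5  (a history now [(4, 42), (8, 31), (9, 48), (13, 31), (14, 5)])
READ b @v4: history=[(1, 62), (12, 40)] -> pick v1 -> 62
v15: WRITE a=60  (a history now [(4, 42), (8, 31), (9, 48), (13, 31), (14, 5), (15, 60)])
v16: WRITE b=45  (b history now [(1, 62), (12, 40), (16, 45)])
v17: WRITE d=16  (d history now [(3, 4), (5, 21), (7, 13), (17, 16)])
READ c @v12: history=[(2, 50), (6, 5), (10, 41), (11, 2)] -> pick v11 -> 2
v18: WRITE b=23  (b history now [(1, 62), (12, 40), (16, 45), (18, 23)])
v19: WRITE b=6  (b history now [(1, 62), (12, 40), (16, 45), (18, 23), (19, 6)])

Answer: NONE
62
62
NONE
31
NONE
62
2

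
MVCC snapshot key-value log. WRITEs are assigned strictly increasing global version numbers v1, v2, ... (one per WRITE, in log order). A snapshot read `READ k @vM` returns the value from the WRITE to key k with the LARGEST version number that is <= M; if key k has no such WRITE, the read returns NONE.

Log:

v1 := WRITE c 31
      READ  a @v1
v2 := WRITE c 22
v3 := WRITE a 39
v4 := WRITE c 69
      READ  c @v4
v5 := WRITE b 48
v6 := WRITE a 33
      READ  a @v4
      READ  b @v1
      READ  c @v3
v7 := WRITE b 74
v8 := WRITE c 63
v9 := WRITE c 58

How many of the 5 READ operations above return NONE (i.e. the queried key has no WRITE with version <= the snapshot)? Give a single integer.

v1: WRITE c=31  (c history now [(1, 31)])
READ a @v1: history=[] -> no version <= 1 -> NONE
v2: WRITE c=22  (c history now [(1, 31), (2, 22)])
v3: WRITE a=39  (a history now [(3, 39)])
v4: WRITE c=69  (c history now [(1, 31), (2, 22), (4, 69)])
READ c @v4: history=[(1, 31), (2, 22), (4, 69)] -> pick v4 -> 69
v5: WRITE b=48  (b history now [(5, 48)])
v6: WRITE a=33  (a history now [(3, 39), (6, 33)])
READ a @v4: history=[(3, 39), (6, 33)] -> pick v3 -> 39
READ b @v1: history=[(5, 48)] -> no version <= 1 -> NONE
READ c @v3: history=[(1, 31), (2, 22), (4, 69)] -> pick v2 -> 22
v7: WRITE b=74  (b history now [(5, 48), (7, 74)])
v8: WRITE c=63  (c history now [(1, 31), (2, 22), (4, 69), (8, 63)])
v9: WRITE c=58  (c history now [(1, 31), (2, 22), (4, 69), (8, 63), (9, 58)])
Read results in order: ['NONE', '69', '39', 'NONE', '22']
NONE count = 2

Answer: 2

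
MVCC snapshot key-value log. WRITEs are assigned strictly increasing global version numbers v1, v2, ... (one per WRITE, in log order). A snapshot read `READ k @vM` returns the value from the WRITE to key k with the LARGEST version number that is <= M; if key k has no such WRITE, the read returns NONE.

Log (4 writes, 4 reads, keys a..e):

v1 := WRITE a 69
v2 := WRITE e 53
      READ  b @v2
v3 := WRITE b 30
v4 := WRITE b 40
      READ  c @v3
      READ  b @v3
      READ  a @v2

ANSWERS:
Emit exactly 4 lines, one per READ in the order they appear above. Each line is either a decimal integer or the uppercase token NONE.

Answer: NONE
NONE
30
69

Derivation:
v1: WRITE a=69  (a history now [(1, 69)])
v2: WRITE e=53  (e history now [(2, 53)])
READ b @v2: history=[] -> no version <= 2 -> NONE
v3: WRITE b=30  (b history now [(3, 30)])
v4: WRITE b=40  (b history now [(3, 30), (4, 40)])
READ c @v3: history=[] -> no version <= 3 -> NONE
READ b @v3: history=[(3, 30), (4, 40)] -> pick v3 -> 30
READ a @v2: history=[(1, 69)] -> pick v1 -> 69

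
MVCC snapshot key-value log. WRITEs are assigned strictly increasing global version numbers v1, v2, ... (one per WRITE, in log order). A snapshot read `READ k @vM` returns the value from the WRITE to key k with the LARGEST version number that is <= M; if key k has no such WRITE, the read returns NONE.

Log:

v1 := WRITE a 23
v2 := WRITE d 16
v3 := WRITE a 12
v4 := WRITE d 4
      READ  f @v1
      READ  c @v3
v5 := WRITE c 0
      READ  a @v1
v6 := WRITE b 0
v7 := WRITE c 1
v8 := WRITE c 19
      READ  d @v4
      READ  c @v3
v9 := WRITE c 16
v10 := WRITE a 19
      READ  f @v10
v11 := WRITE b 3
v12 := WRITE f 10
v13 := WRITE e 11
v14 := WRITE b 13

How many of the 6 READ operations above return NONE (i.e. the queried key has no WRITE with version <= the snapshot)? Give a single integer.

Answer: 4

Derivation:
v1: WRITE a=23  (a history now [(1, 23)])
v2: WRITE d=16  (d history now [(2, 16)])
v3: WRITE a=12  (a history now [(1, 23), (3, 12)])
v4: WRITE d=4  (d history now [(2, 16), (4, 4)])
READ f @v1: history=[] -> no version <= 1 -> NONE
READ c @v3: history=[] -> no version <= 3 -> NONE
v5: WRITE c=0  (c history now [(5, 0)])
READ a @v1: history=[(1, 23), (3, 12)] -> pick v1 -> 23
v6: WRITE b=0  (b history now [(6, 0)])
v7: WRITE c=1  (c history now [(5, 0), (7, 1)])
v8: WRITE c=19  (c history now [(5, 0), (7, 1), (8, 19)])
READ d @v4: history=[(2, 16), (4, 4)] -> pick v4 -> 4
READ c @v3: history=[(5, 0), (7, 1), (8, 19)] -> no version <= 3 -> NONE
v9: WRITE c=16  (c history now [(5, 0), (7, 1), (8, 19), (9, 16)])
v10: WRITE a=19  (a history now [(1, 23), (3, 12), (10, 19)])
READ f @v10: history=[] -> no version <= 10 -> NONE
v11: WRITE b=3  (b history now [(6, 0), (11, 3)])
v12: WRITE f=10  (f history now [(12, 10)])
v13: WRITE e=11  (e history now [(13, 11)])
v14: WRITE b=13  (b history now [(6, 0), (11, 3), (14, 13)])
Read results in order: ['NONE', 'NONE', '23', '4', 'NONE', 'NONE']
NONE count = 4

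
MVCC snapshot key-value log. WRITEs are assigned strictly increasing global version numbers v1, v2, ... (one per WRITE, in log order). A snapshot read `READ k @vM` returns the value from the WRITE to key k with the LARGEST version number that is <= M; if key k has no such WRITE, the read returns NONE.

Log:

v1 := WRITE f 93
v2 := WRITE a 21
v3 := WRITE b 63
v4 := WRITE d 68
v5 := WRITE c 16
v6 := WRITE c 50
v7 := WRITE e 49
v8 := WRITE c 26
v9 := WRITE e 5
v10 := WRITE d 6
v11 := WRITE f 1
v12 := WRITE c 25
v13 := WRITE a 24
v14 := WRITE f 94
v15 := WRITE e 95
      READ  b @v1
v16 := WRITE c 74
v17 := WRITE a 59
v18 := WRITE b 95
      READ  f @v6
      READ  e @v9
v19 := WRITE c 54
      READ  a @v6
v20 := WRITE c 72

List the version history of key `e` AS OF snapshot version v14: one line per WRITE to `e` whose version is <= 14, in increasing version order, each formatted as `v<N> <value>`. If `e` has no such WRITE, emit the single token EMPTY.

Scan writes for key=e with version <= 14:
  v1 WRITE f 93 -> skip
  v2 WRITE a 21 -> skip
  v3 WRITE b 63 -> skip
  v4 WRITE d 68 -> skip
  v5 WRITE c 16 -> skip
  v6 WRITE c 50 -> skip
  v7 WRITE e 49 -> keep
  v8 WRITE c 26 -> skip
  v9 WRITE e 5 -> keep
  v10 WRITE d 6 -> skip
  v11 WRITE f 1 -> skip
  v12 WRITE c 25 -> skip
  v13 WRITE a 24 -> skip
  v14 WRITE f 94 -> skip
  v15 WRITE e 95 -> drop (> snap)
  v16 WRITE c 74 -> skip
  v17 WRITE a 59 -> skip
  v18 WRITE b 95 -> skip
  v19 WRITE c 54 -> skip
  v20 WRITE c 72 -> skip
Collected: [(7, 49), (9, 5)]

Answer: v7 49
v9 5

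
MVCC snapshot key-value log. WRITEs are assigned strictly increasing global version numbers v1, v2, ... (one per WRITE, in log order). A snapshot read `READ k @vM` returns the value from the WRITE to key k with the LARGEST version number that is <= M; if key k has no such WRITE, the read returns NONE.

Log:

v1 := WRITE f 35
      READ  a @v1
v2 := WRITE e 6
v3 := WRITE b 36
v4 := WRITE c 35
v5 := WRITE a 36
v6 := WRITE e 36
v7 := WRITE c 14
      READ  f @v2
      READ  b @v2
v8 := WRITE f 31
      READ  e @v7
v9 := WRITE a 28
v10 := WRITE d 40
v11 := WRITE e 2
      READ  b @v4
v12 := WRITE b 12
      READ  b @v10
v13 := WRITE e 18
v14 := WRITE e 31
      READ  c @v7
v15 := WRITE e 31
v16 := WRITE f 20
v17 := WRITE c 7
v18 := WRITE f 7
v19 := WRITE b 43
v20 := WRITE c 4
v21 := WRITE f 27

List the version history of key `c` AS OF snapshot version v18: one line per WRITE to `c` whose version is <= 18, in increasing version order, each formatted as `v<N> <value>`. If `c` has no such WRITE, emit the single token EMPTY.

Scan writes for key=c with version <= 18:
  v1 WRITE f 35 -> skip
  v2 WRITE e 6 -> skip
  v3 WRITE b 36 -> skip
  v4 WRITE c 35 -> keep
  v5 WRITE a 36 -> skip
  v6 WRITE e 36 -> skip
  v7 WRITE c 14 -> keep
  v8 WRITE f 31 -> skip
  v9 WRITE a 28 -> skip
  v10 WRITE d 40 -> skip
  v11 WRITE e 2 -> skip
  v12 WRITE b 12 -> skip
  v13 WRITE e 18 -> skip
  v14 WRITE e 31 -> skip
  v15 WRITE e 31 -> skip
  v16 WRITE f 20 -> skip
  v17 WRITE c 7 -> keep
  v18 WRITE f 7 -> skip
  v19 WRITE b 43 -> skip
  v20 WRITE c 4 -> drop (> snap)
  v21 WRITE f 27 -> skip
Collected: [(4, 35), (7, 14), (17, 7)]

Answer: v4 35
v7 14
v17 7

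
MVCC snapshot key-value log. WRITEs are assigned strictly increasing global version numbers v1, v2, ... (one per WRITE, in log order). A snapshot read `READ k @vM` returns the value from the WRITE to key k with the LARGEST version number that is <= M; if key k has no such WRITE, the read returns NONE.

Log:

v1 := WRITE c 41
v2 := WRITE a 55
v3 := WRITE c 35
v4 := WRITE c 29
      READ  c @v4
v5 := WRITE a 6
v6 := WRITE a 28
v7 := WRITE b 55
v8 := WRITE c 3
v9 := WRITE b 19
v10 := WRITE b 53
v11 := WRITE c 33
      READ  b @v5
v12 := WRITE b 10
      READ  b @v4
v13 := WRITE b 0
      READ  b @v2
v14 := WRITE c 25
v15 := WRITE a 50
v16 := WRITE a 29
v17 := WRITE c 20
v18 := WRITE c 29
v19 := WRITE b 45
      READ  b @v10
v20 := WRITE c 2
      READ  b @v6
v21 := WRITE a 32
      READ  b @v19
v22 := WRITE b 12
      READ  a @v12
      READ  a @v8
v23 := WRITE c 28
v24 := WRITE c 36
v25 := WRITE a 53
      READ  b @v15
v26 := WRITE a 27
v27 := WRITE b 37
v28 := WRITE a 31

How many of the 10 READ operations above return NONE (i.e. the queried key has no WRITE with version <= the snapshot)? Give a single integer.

Answer: 4

Derivation:
v1: WRITE c=41  (c history now [(1, 41)])
v2: WRITE a=55  (a history now [(2, 55)])
v3: WRITE c=35  (c history now [(1, 41), (3, 35)])
v4: WRITE c=29  (c history now [(1, 41), (3, 35), (4, 29)])
READ c @v4: history=[(1, 41), (3, 35), (4, 29)] -> pick v4 -> 29
v5: WRITE a=6  (a history now [(2, 55), (5, 6)])
v6: WRITE a=28  (a history now [(2, 55), (5, 6), (6, 28)])
v7: WRITE b=55  (b history now [(7, 55)])
v8: WRITE c=3  (c history now [(1, 41), (3, 35), (4, 29), (8, 3)])
v9: WRITE b=19  (b history now [(7, 55), (9, 19)])
v10: WRITE b=53  (b history now [(7, 55), (9, 19), (10, 53)])
v11: WRITE c=33  (c history now [(1, 41), (3, 35), (4, 29), (8, 3), (11, 33)])
READ b @v5: history=[(7, 55), (9, 19), (10, 53)] -> no version <= 5 -> NONE
v12: WRITE b=10  (b history now [(7, 55), (9, 19), (10, 53), (12, 10)])
READ b @v4: history=[(7, 55), (9, 19), (10, 53), (12, 10)] -> no version <= 4 -> NONE
v13: WRITE b=0  (b history now [(7, 55), (9, 19), (10, 53), (12, 10), (13, 0)])
READ b @v2: history=[(7, 55), (9, 19), (10, 53), (12, 10), (13, 0)] -> no version <= 2 -> NONE
v14: WRITE c=25  (c history now [(1, 41), (3, 35), (4, 29), (8, 3), (11, 33), (14, 25)])
v15: WRITE a=50  (a history now [(2, 55), (5, 6), (6, 28), (15, 50)])
v16: WRITE a=29  (a history now [(2, 55), (5, 6), (6, 28), (15, 50), (16, 29)])
v17: WRITE c=20  (c history now [(1, 41), (3, 35), (4, 29), (8, 3), (11, 33), (14, 25), (17, 20)])
v18: WRITE c=29  (c history now [(1, 41), (3, 35), (4, 29), (8, 3), (11, 33), (14, 25), (17, 20), (18, 29)])
v19: WRITE b=45  (b history now [(7, 55), (9, 19), (10, 53), (12, 10), (13, 0), (19, 45)])
READ b @v10: history=[(7, 55), (9, 19), (10, 53), (12, 10), (13, 0), (19, 45)] -> pick v10 -> 53
v20: WRITE c=2  (c history now [(1, 41), (3, 35), (4, 29), (8, 3), (11, 33), (14, 25), (17, 20), (18, 29), (20, 2)])
READ b @v6: history=[(7, 55), (9, 19), (10, 53), (12, 10), (13, 0), (19, 45)] -> no version <= 6 -> NONE
v21: WRITE a=32  (a history now [(2, 55), (5, 6), (6, 28), (15, 50), (16, 29), (21, 32)])
READ b @v19: history=[(7, 55), (9, 19), (10, 53), (12, 10), (13, 0), (19, 45)] -> pick v19 -> 45
v22: WRITE b=12  (b history now [(7, 55), (9, 19), (10, 53), (12, 10), (13, 0), (19, 45), (22, 12)])
READ a @v12: history=[(2, 55), (5, 6), (6, 28), (15, 50), (16, 29), (21, 32)] -> pick v6 -> 28
READ a @v8: history=[(2, 55), (5, 6), (6, 28), (15, 50), (16, 29), (21, 32)] -> pick v6 -> 28
v23: WRITE c=28  (c history now [(1, 41), (3, 35), (4, 29), (8, 3), (11, 33), (14, 25), (17, 20), (18, 29), (20, 2), (23, 28)])
v24: WRITE c=36  (c history now [(1, 41), (3, 35), (4, 29), (8, 3), (11, 33), (14, 25), (17, 20), (18, 29), (20, 2), (23, 28), (24, 36)])
v25: WRITE a=53  (a history now [(2, 55), (5, 6), (6, 28), (15, 50), (16, 29), (21, 32), (25, 53)])
READ b @v15: history=[(7, 55), (9, 19), (10, 53), (12, 10), (13, 0), (19, 45), (22, 12)] -> pick v13 -> 0
v26: WRITE a=27  (a history now [(2, 55), (5, 6), (6, 28), (15, 50), (16, 29), (21, 32), (25, 53), (26, 27)])
v27: WRITE b=37  (b history now [(7, 55), (9, 19), (10, 53), (12, 10), (13, 0), (19, 45), (22, 12), (27, 37)])
v28: WRITE a=31  (a history now [(2, 55), (5, 6), (6, 28), (15, 50), (16, 29), (21, 32), (25, 53), (26, 27), (28, 31)])
Read results in order: ['29', 'NONE', 'NONE', 'NONE', '53', 'NONE', '45', '28', '28', '0']
NONE count = 4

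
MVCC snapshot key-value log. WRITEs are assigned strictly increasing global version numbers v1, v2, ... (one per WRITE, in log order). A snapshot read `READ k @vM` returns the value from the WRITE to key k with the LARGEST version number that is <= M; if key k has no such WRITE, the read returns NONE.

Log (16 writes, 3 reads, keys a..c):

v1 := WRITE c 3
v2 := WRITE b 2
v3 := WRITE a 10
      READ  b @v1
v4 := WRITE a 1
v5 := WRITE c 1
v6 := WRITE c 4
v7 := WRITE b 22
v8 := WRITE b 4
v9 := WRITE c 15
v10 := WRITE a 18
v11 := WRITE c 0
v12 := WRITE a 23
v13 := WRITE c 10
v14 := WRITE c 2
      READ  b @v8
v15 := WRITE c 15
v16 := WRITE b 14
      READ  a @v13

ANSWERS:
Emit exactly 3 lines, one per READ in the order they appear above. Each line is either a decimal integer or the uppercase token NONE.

Answer: NONE
4
23

Derivation:
v1: WRITE c=3  (c history now [(1, 3)])
v2: WRITE b=2  (b history now [(2, 2)])
v3: WRITE a=10  (a history now [(3, 10)])
READ b @v1: history=[(2, 2)] -> no version <= 1 -> NONE
v4: WRITE a=1  (a history now [(3, 10), (4, 1)])
v5: WRITE c=1  (c history now [(1, 3), (5, 1)])
v6: WRITE c=4  (c history now [(1, 3), (5, 1), (6, 4)])
v7: WRITE b=22  (b history now [(2, 2), (7, 22)])
v8: WRITE b=4  (b history now [(2, 2), (7, 22), (8, 4)])
v9: WRITE c=15  (c history now [(1, 3), (5, 1), (6, 4), (9, 15)])
v10: WRITE a=18  (a history now [(3, 10), (4, 1), (10, 18)])
v11: WRITE c=0  (c history now [(1, 3), (5, 1), (6, 4), (9, 15), (11, 0)])
v12: WRITE a=23  (a history now [(3, 10), (4, 1), (10, 18), (12, 23)])
v13: WRITE c=10  (c history now [(1, 3), (5, 1), (6, 4), (9, 15), (11, 0), (13, 10)])
v14: WRITE c=2  (c history now [(1, 3), (5, 1), (6, 4), (9, 15), (11, 0), (13, 10), (14, 2)])
READ b @v8: history=[(2, 2), (7, 22), (8, 4)] -> pick v8 -> 4
v15: WRITE c=15  (c history now [(1, 3), (5, 1), (6, 4), (9, 15), (11, 0), (13, 10), (14, 2), (15, 15)])
v16: WRITE b=14  (b history now [(2, 2), (7, 22), (8, 4), (16, 14)])
READ a @v13: history=[(3, 10), (4, 1), (10, 18), (12, 23)] -> pick v12 -> 23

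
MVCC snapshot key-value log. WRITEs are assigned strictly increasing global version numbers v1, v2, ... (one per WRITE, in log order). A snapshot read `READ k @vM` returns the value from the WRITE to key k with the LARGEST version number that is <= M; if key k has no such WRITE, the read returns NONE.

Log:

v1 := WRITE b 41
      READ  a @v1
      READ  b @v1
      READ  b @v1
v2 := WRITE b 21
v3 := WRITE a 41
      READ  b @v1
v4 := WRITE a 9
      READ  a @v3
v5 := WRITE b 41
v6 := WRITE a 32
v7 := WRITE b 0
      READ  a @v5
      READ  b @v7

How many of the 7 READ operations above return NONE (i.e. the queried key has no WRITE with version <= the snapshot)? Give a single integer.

Answer: 1

Derivation:
v1: WRITE b=41  (b history now [(1, 41)])
READ a @v1: history=[] -> no version <= 1 -> NONE
READ b @v1: history=[(1, 41)] -> pick v1 -> 41
READ b @v1: history=[(1, 41)] -> pick v1 -> 41
v2: WRITE b=21  (b history now [(1, 41), (2, 21)])
v3: WRITE a=41  (a history now [(3, 41)])
READ b @v1: history=[(1, 41), (2, 21)] -> pick v1 -> 41
v4: WRITE a=9  (a history now [(3, 41), (4, 9)])
READ a @v3: history=[(3, 41), (4, 9)] -> pick v3 -> 41
v5: WRITE b=41  (b history now [(1, 41), (2, 21), (5, 41)])
v6: WRITE a=32  (a history now [(3, 41), (4, 9), (6, 32)])
v7: WRITE b=0  (b history now [(1, 41), (2, 21), (5, 41), (7, 0)])
READ a @v5: history=[(3, 41), (4, 9), (6, 32)] -> pick v4 -> 9
READ b @v7: history=[(1, 41), (2, 21), (5, 41), (7, 0)] -> pick v7 -> 0
Read results in order: ['NONE', '41', '41', '41', '41', '9', '0']
NONE count = 1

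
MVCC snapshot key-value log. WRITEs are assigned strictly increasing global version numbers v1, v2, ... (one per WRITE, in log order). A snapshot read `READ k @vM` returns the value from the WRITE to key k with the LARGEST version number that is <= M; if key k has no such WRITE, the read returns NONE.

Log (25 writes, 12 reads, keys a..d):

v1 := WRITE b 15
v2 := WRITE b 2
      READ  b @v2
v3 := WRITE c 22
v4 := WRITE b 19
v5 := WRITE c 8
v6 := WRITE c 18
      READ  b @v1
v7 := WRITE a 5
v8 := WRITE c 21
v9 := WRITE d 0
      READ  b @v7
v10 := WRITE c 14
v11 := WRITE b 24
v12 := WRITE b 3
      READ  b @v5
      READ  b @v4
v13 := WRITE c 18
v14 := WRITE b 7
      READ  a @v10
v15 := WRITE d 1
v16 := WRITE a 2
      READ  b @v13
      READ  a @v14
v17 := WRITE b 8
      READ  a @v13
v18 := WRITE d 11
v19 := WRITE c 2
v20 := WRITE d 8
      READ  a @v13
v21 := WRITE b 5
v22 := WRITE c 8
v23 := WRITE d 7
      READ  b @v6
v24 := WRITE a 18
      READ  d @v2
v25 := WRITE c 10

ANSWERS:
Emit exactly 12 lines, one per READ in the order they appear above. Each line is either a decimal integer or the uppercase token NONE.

v1: WRITE b=15  (b history now [(1, 15)])
v2: WRITE b=2  (b history now [(1, 15), (2, 2)])
READ b @v2: history=[(1, 15), (2, 2)] -> pick v2 -> 2
v3: WRITE c=22  (c history now [(3, 22)])
v4: WRITE b=19  (b history now [(1, 15), (2, 2), (4, 19)])
v5: WRITE c=8  (c history now [(3, 22), (5, 8)])
v6: WRITE c=18  (c history now [(3, 22), (5, 8), (6, 18)])
READ b @v1: history=[(1, 15), (2, 2), (4, 19)] -> pick v1 -> 15
v7: WRITE a=5  (a history now [(7, 5)])
v8: WRITE c=21  (c history now [(3, 22), (5, 8), (6, 18), (8, 21)])
v9: WRITE d=0  (d history now [(9, 0)])
READ b @v7: history=[(1, 15), (2, 2), (4, 19)] -> pick v4 -> 19
v10: WRITE c=14  (c history now [(3, 22), (5, 8), (6, 18), (8, 21), (10, 14)])
v11: WRITE b=24  (b history now [(1, 15), (2, 2), (4, 19), (11, 24)])
v12: WRITE b=3  (b history now [(1, 15), (2, 2), (4, 19), (11, 24), (12, 3)])
READ b @v5: history=[(1, 15), (2, 2), (4, 19), (11, 24), (12, 3)] -> pick v4 -> 19
READ b @v4: history=[(1, 15), (2, 2), (4, 19), (11, 24), (12, 3)] -> pick v4 -> 19
v13: WRITE c=18  (c history now [(3, 22), (5, 8), (6, 18), (8, 21), (10, 14), (13, 18)])
v14: WRITE b=7  (b history now [(1, 15), (2, 2), (4, 19), (11, 24), (12, 3), (14, 7)])
READ a @v10: history=[(7, 5)] -> pick v7 -> 5
v15: WRITE d=1  (d history now [(9, 0), (15, 1)])
v16: WRITE a=2  (a history now [(7, 5), (16, 2)])
READ b @v13: history=[(1, 15), (2, 2), (4, 19), (11, 24), (12, 3), (14, 7)] -> pick v12 -> 3
READ a @v14: history=[(7, 5), (16, 2)] -> pick v7 -> 5
v17: WRITE b=8  (b history now [(1, 15), (2, 2), (4, 19), (11, 24), (12, 3), (14, 7), (17, 8)])
READ a @v13: history=[(7, 5), (16, 2)] -> pick v7 -> 5
v18: WRITE d=11  (d history now [(9, 0), (15, 1), (18, 11)])
v19: WRITE c=2  (c history now [(3, 22), (5, 8), (6, 18), (8, 21), (10, 14), (13, 18), (19, 2)])
v20: WRITE d=8  (d history now [(9, 0), (15, 1), (18, 11), (20, 8)])
READ a @v13: history=[(7, 5), (16, 2)] -> pick v7 -> 5
v21: WRITE b=5  (b history now [(1, 15), (2, 2), (4, 19), (11, 24), (12, 3), (14, 7), (17, 8), (21, 5)])
v22: WRITE c=8  (c history now [(3, 22), (5, 8), (6, 18), (8, 21), (10, 14), (13, 18), (19, 2), (22, 8)])
v23: WRITE d=7  (d history now [(9, 0), (15, 1), (18, 11), (20, 8), (23, 7)])
READ b @v6: history=[(1, 15), (2, 2), (4, 19), (11, 24), (12, 3), (14, 7), (17, 8), (21, 5)] -> pick v4 -> 19
v24: WRITE a=18  (a history now [(7, 5), (16, 2), (24, 18)])
READ d @v2: history=[(9, 0), (15, 1), (18, 11), (20, 8), (23, 7)] -> no version <= 2 -> NONE
v25: WRITE c=10  (c history now [(3, 22), (5, 8), (6, 18), (8, 21), (10, 14), (13, 18), (19, 2), (22, 8), (25, 10)])

Answer: 2
15
19
19
19
5
3
5
5
5
19
NONE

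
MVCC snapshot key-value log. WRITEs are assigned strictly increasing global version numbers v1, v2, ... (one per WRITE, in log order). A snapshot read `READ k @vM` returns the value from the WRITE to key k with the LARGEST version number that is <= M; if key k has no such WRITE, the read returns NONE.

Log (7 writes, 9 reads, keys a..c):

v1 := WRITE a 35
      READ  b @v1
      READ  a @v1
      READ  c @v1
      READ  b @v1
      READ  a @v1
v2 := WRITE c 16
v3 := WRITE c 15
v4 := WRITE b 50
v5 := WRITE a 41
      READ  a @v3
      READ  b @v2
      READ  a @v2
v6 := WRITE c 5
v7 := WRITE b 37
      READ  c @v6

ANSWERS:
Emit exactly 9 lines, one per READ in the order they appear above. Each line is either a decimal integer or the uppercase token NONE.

v1: WRITE a=35  (a history now [(1, 35)])
READ b @v1: history=[] -> no version <= 1 -> NONE
READ a @v1: history=[(1, 35)] -> pick v1 -> 35
READ c @v1: history=[] -> no version <= 1 -> NONE
READ b @v1: history=[] -> no version <= 1 -> NONE
READ a @v1: history=[(1, 35)] -> pick v1 -> 35
v2: WRITE c=16  (c history now [(2, 16)])
v3: WRITE c=15  (c history now [(2, 16), (3, 15)])
v4: WRITE b=50  (b history now [(4, 50)])
v5: WRITE a=41  (a history now [(1, 35), (5, 41)])
READ a @v3: history=[(1, 35), (5, 41)] -> pick v1 -> 35
READ b @v2: history=[(4, 50)] -> no version <= 2 -> NONE
READ a @v2: history=[(1, 35), (5, 41)] -> pick v1 -> 35
v6: WRITE c=5  (c history now [(2, 16), (3, 15), (6, 5)])
v7: WRITE b=37  (b history now [(4, 50), (7, 37)])
READ c @v6: history=[(2, 16), (3, 15), (6, 5)] -> pick v6 -> 5

Answer: NONE
35
NONE
NONE
35
35
NONE
35
5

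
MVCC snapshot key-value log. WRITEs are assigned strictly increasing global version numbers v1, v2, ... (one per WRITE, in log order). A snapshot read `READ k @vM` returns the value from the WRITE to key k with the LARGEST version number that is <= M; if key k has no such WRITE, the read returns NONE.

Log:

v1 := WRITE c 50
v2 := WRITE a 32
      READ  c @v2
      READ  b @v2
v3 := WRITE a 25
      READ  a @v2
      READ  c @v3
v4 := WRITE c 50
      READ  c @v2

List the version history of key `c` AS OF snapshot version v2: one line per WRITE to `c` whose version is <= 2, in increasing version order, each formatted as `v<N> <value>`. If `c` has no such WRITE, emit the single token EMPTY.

Scan writes for key=c with version <= 2:
  v1 WRITE c 50 -> keep
  v2 WRITE a 32 -> skip
  v3 WRITE a 25 -> skip
  v4 WRITE c 50 -> drop (> snap)
Collected: [(1, 50)]

Answer: v1 50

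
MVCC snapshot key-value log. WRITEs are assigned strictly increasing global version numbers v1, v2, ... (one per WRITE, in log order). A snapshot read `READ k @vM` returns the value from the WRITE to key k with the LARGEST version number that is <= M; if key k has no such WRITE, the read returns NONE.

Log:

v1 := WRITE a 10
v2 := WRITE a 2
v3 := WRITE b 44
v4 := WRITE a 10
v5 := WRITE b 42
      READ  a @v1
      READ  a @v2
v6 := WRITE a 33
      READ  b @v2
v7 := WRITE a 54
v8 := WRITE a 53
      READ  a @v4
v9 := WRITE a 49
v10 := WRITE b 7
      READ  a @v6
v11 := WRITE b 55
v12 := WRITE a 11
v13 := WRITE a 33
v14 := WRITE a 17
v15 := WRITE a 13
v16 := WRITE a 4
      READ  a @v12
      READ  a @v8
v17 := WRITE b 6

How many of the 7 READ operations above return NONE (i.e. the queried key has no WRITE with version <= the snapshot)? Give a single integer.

v1: WRITE a=10  (a history now [(1, 10)])
v2: WRITE a=2  (a history now [(1, 10), (2, 2)])
v3: WRITE b=44  (b history now [(3, 44)])
v4: WRITE a=10  (a history now [(1, 10), (2, 2), (4, 10)])
v5: WRITE b=42  (b history now [(3, 44), (5, 42)])
READ a @v1: history=[(1, 10), (2, 2), (4, 10)] -> pick v1 -> 10
READ a @v2: history=[(1, 10), (2, 2), (4, 10)] -> pick v2 -> 2
v6: WRITE a=33  (a history now [(1, 10), (2, 2), (4, 10), (6, 33)])
READ b @v2: history=[(3, 44), (5, 42)] -> no version <= 2 -> NONE
v7: WRITE a=54  (a history now [(1, 10), (2, 2), (4, 10), (6, 33), (7, 54)])
v8: WRITE a=53  (a history now [(1, 10), (2, 2), (4, 10), (6, 33), (7, 54), (8, 53)])
READ a @v4: history=[(1, 10), (2, 2), (4, 10), (6, 33), (7, 54), (8, 53)] -> pick v4 -> 10
v9: WRITE a=49  (a history now [(1, 10), (2, 2), (4, 10), (6, 33), (7, 54), (8, 53), (9, 49)])
v10: WRITE b=7  (b history now [(3, 44), (5, 42), (10, 7)])
READ a @v6: history=[(1, 10), (2, 2), (4, 10), (6, 33), (7, 54), (8, 53), (9, 49)] -> pick v6 -> 33
v11: WRITE b=55  (b history now [(3, 44), (5, 42), (10, 7), (11, 55)])
v12: WRITE a=11  (a history now [(1, 10), (2, 2), (4, 10), (6, 33), (7, 54), (8, 53), (9, 49), (12, 11)])
v13: WRITE a=33  (a history now [(1, 10), (2, 2), (4, 10), (6, 33), (7, 54), (8, 53), (9, 49), (12, 11), (13, 33)])
v14: WRITE a=17  (a history now [(1, 10), (2, 2), (4, 10), (6, 33), (7, 54), (8, 53), (9, 49), (12, 11), (13, 33), (14, 17)])
v15: WRITE a=13  (a history now [(1, 10), (2, 2), (4, 10), (6, 33), (7, 54), (8, 53), (9, 49), (12, 11), (13, 33), (14, 17), (15, 13)])
v16: WRITE a=4  (a history now [(1, 10), (2, 2), (4, 10), (6, 33), (7, 54), (8, 53), (9, 49), (12, 11), (13, 33), (14, 17), (15, 13), (16, 4)])
READ a @v12: history=[(1, 10), (2, 2), (4, 10), (6, 33), (7, 54), (8, 53), (9, 49), (12, 11), (13, 33), (14, 17), (15, 13), (16, 4)] -> pick v12 -> 11
READ a @v8: history=[(1, 10), (2, 2), (4, 10), (6, 33), (7, 54), (8, 53), (9, 49), (12, 11), (13, 33), (14, 17), (15, 13), (16, 4)] -> pick v8 -> 53
v17: WRITE b=6  (b history now [(3, 44), (5, 42), (10, 7), (11, 55), (17, 6)])
Read results in order: ['10', '2', 'NONE', '10', '33', '11', '53']
NONE count = 1

Answer: 1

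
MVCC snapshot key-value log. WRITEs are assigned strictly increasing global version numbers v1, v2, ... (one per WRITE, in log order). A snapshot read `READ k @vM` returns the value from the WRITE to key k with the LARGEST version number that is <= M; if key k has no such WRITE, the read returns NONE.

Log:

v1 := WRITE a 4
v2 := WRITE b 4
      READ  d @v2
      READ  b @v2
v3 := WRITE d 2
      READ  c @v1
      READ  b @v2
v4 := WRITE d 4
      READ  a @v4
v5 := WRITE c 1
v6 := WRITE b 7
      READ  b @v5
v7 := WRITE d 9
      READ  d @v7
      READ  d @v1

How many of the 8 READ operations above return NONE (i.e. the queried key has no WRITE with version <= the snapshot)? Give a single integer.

Answer: 3

Derivation:
v1: WRITE a=4  (a history now [(1, 4)])
v2: WRITE b=4  (b history now [(2, 4)])
READ d @v2: history=[] -> no version <= 2 -> NONE
READ b @v2: history=[(2, 4)] -> pick v2 -> 4
v3: WRITE d=2  (d history now [(3, 2)])
READ c @v1: history=[] -> no version <= 1 -> NONE
READ b @v2: history=[(2, 4)] -> pick v2 -> 4
v4: WRITE d=4  (d history now [(3, 2), (4, 4)])
READ a @v4: history=[(1, 4)] -> pick v1 -> 4
v5: WRITE c=1  (c history now [(5, 1)])
v6: WRITE b=7  (b history now [(2, 4), (6, 7)])
READ b @v5: history=[(2, 4), (6, 7)] -> pick v2 -> 4
v7: WRITE d=9  (d history now [(3, 2), (4, 4), (7, 9)])
READ d @v7: history=[(3, 2), (4, 4), (7, 9)] -> pick v7 -> 9
READ d @v1: history=[(3, 2), (4, 4), (7, 9)] -> no version <= 1 -> NONE
Read results in order: ['NONE', '4', 'NONE', '4', '4', '4', '9', 'NONE']
NONE count = 3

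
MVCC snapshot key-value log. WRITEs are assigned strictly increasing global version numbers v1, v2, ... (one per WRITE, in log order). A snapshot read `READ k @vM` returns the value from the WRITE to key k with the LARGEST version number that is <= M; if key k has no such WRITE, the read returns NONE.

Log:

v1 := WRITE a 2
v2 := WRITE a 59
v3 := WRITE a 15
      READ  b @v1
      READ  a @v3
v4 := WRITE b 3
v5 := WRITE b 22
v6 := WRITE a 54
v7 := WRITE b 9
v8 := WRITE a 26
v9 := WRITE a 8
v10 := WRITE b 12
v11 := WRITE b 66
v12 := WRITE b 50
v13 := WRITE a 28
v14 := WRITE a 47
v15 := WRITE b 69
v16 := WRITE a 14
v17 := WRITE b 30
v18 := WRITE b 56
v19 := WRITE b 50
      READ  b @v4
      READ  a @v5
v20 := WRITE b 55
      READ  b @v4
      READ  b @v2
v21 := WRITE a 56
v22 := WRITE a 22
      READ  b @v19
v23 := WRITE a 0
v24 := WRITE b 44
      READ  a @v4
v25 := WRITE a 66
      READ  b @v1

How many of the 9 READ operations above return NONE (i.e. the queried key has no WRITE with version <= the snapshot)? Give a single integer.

v1: WRITE a=2  (a history now [(1, 2)])
v2: WRITE a=59  (a history now [(1, 2), (2, 59)])
v3: WRITE a=15  (a history now [(1, 2), (2, 59), (3, 15)])
READ b @v1: history=[] -> no version <= 1 -> NONE
READ a @v3: history=[(1, 2), (2, 59), (3, 15)] -> pick v3 -> 15
v4: WRITE b=3  (b history now [(4, 3)])
v5: WRITE b=22  (b history now [(4, 3), (5, 22)])
v6: WRITE a=54  (a history now [(1, 2), (2, 59), (3, 15), (6, 54)])
v7: WRITE b=9  (b history now [(4, 3), (5, 22), (7, 9)])
v8: WRITE a=26  (a history now [(1, 2), (2, 59), (3, 15), (6, 54), (8, 26)])
v9: WRITE a=8  (a history now [(1, 2), (2, 59), (3, 15), (6, 54), (8, 26), (9, 8)])
v10: WRITE b=12  (b history now [(4, 3), (5, 22), (7, 9), (10, 12)])
v11: WRITE b=66  (b history now [(4, 3), (5, 22), (7, 9), (10, 12), (11, 66)])
v12: WRITE b=50  (b history now [(4, 3), (5, 22), (7, 9), (10, 12), (11, 66), (12, 50)])
v13: WRITE a=28  (a history now [(1, 2), (2, 59), (3, 15), (6, 54), (8, 26), (9, 8), (13, 28)])
v14: WRITE a=47  (a history now [(1, 2), (2, 59), (3, 15), (6, 54), (8, 26), (9, 8), (13, 28), (14, 47)])
v15: WRITE b=69  (b history now [(4, 3), (5, 22), (7, 9), (10, 12), (11, 66), (12, 50), (15, 69)])
v16: WRITE a=14  (a history now [(1, 2), (2, 59), (3, 15), (6, 54), (8, 26), (9, 8), (13, 28), (14, 47), (16, 14)])
v17: WRITE b=30  (b history now [(4, 3), (5, 22), (7, 9), (10, 12), (11, 66), (12, 50), (15, 69), (17, 30)])
v18: WRITE b=56  (b history now [(4, 3), (5, 22), (7, 9), (10, 12), (11, 66), (12, 50), (15, 69), (17, 30), (18, 56)])
v19: WRITE b=50  (b history now [(4, 3), (5, 22), (7, 9), (10, 12), (11, 66), (12, 50), (15, 69), (17, 30), (18, 56), (19, 50)])
READ b @v4: history=[(4, 3), (5, 22), (7, 9), (10, 12), (11, 66), (12, 50), (15, 69), (17, 30), (18, 56), (19, 50)] -> pick v4 -> 3
READ a @v5: history=[(1, 2), (2, 59), (3, 15), (6, 54), (8, 26), (9, 8), (13, 28), (14, 47), (16, 14)] -> pick v3 -> 15
v20: WRITE b=55  (b history now [(4, 3), (5, 22), (7, 9), (10, 12), (11, 66), (12, 50), (15, 69), (17, 30), (18, 56), (19, 50), (20, 55)])
READ b @v4: history=[(4, 3), (5, 22), (7, 9), (10, 12), (11, 66), (12, 50), (15, 69), (17, 30), (18, 56), (19, 50), (20, 55)] -> pick v4 -> 3
READ b @v2: history=[(4, 3), (5, 22), (7, 9), (10, 12), (11, 66), (12, 50), (15, 69), (17, 30), (18, 56), (19, 50), (20, 55)] -> no version <= 2 -> NONE
v21: WRITE a=56  (a history now [(1, 2), (2, 59), (3, 15), (6, 54), (8, 26), (9, 8), (13, 28), (14, 47), (16, 14), (21, 56)])
v22: WRITE a=22  (a history now [(1, 2), (2, 59), (3, 15), (6, 54), (8, 26), (9, 8), (13, 28), (14, 47), (16, 14), (21, 56), (22, 22)])
READ b @v19: history=[(4, 3), (5, 22), (7, 9), (10, 12), (11, 66), (12, 50), (15, 69), (17, 30), (18, 56), (19, 50), (20, 55)] -> pick v19 -> 50
v23: WRITE a=0  (a history now [(1, 2), (2, 59), (3, 15), (6, 54), (8, 26), (9, 8), (13, 28), (14, 47), (16, 14), (21, 56), (22, 22), (23, 0)])
v24: WRITE b=44  (b history now [(4, 3), (5, 22), (7, 9), (10, 12), (11, 66), (12, 50), (15, 69), (17, 30), (18, 56), (19, 50), (20, 55), (24, 44)])
READ a @v4: history=[(1, 2), (2, 59), (3, 15), (6, 54), (8, 26), (9, 8), (13, 28), (14, 47), (16, 14), (21, 56), (22, 22), (23, 0)] -> pick v3 -> 15
v25: WRITE a=66  (a history now [(1, 2), (2, 59), (3, 15), (6, 54), (8, 26), (9, 8), (13, 28), (14, 47), (16, 14), (21, 56), (22, 22), (23, 0), (25, 66)])
READ b @v1: history=[(4, 3), (5, 22), (7, 9), (10, 12), (11, 66), (12, 50), (15, 69), (17, 30), (18, 56), (19, 50), (20, 55), (24, 44)] -> no version <= 1 -> NONE
Read results in order: ['NONE', '15', '3', '15', '3', 'NONE', '50', '15', 'NONE']
NONE count = 3

Answer: 3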